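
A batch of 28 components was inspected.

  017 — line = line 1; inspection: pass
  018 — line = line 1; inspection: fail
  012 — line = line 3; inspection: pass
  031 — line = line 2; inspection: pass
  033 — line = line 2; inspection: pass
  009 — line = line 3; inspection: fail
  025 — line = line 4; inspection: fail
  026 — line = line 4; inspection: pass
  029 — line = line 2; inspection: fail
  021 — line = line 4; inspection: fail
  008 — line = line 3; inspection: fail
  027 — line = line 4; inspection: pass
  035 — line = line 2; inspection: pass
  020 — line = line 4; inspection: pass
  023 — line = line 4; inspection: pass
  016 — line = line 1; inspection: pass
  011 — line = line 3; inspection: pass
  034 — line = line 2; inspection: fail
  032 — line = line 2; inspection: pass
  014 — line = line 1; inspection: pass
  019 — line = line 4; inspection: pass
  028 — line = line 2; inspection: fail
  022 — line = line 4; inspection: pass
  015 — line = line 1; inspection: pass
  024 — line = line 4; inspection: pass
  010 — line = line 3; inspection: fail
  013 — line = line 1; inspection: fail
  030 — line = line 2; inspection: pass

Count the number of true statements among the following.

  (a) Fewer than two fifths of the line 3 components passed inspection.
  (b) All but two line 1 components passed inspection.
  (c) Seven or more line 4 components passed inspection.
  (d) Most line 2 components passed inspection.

(a) line 3: |A| = 5, |A ∩ B| = 2; needs |A ∩ B| / |A| < 2/5 — false.
(b) line 1: |A| = 6, |A ∩ B| = 4; needs |A ∖ B| = 2 — true.
(c) line 4: |A| = 9, |A ∩ B| = 7; needs |A ∩ B| ≥ 7 — true.
(d) line 2: |A| = 8, |A ∩ B| = 5; needs |A ∩ B| > |A ∖ B| — true.

3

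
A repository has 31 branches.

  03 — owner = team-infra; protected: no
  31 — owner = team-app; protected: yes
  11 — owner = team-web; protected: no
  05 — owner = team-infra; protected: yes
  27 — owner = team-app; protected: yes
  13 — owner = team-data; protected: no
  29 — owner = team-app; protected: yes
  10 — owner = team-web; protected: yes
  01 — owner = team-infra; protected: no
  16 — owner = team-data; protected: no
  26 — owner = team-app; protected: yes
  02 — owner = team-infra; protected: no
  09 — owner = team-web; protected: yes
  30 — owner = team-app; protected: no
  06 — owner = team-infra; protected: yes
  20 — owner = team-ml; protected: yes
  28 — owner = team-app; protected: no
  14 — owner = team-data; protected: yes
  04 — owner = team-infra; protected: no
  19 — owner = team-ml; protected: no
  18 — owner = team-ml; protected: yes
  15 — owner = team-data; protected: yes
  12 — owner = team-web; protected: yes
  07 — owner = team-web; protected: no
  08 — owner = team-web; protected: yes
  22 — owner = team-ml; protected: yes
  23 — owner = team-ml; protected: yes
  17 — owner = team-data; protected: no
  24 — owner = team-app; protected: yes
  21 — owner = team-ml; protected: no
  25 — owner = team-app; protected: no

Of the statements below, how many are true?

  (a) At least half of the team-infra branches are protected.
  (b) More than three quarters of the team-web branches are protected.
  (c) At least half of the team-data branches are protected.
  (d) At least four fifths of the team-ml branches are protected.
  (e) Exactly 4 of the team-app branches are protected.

(a) team-infra: |A| = 6, |A ∩ B| = 2; needs |A ∩ B| ≥ |A ∖ B| — false.
(b) team-web: |A| = 6, |A ∩ B| = 4; needs |A ∩ B| / |A| > 3/4 — false.
(c) team-data: |A| = 5, |A ∩ B| = 2; needs |A ∩ B| ≥ |A ∖ B| — false.
(d) team-ml: |A| = 6, |A ∩ B| = 4; needs |A ∩ B| / |A| ≥ 4/5 — false.
(e) team-app: |A| = 8, |A ∩ B| = 5; needs |A ∩ B| = 4 — false.

0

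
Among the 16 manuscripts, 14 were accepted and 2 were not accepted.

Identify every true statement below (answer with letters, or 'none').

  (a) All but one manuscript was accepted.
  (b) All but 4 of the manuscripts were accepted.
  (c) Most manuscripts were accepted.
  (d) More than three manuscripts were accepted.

(c), (d)

|A| = 16, |A ∩ B| = 14, |A ∖ B| = 2.
(a) |A ∖ B| = 1: fails.
(b) |A ∖ B| = 4: fails.
(c) |A ∩ B| > |A ∖ B|: holds.
(d) |A ∩ B| > 3: holds.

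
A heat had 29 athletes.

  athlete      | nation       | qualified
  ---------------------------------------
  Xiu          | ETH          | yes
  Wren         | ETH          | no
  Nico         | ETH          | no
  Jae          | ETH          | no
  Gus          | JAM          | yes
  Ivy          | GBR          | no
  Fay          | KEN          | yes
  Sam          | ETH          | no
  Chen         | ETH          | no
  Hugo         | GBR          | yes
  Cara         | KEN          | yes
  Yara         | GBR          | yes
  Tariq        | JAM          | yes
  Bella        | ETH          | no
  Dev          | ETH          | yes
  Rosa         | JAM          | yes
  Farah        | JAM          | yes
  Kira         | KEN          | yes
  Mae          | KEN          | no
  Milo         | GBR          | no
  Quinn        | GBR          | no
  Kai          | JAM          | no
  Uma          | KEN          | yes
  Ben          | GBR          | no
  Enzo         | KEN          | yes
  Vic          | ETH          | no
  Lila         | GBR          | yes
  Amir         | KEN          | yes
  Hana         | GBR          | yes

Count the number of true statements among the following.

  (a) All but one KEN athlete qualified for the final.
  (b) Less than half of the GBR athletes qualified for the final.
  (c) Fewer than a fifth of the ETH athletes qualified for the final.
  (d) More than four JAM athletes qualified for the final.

1

(a) KEN: |A| = 7, |A ∩ B| = 6; needs |A ∖ B| = 1 — true.
(b) GBR: |A| = 8, |A ∩ B| = 4; needs |A ∩ B| < |A ∖ B| — false.
(c) ETH: |A| = 9, |A ∩ B| = 2; needs |A ∩ B| / |A| < 1/5 — false.
(d) JAM: |A| = 5, |A ∩ B| = 4; needs |A ∩ B| > 4 — false.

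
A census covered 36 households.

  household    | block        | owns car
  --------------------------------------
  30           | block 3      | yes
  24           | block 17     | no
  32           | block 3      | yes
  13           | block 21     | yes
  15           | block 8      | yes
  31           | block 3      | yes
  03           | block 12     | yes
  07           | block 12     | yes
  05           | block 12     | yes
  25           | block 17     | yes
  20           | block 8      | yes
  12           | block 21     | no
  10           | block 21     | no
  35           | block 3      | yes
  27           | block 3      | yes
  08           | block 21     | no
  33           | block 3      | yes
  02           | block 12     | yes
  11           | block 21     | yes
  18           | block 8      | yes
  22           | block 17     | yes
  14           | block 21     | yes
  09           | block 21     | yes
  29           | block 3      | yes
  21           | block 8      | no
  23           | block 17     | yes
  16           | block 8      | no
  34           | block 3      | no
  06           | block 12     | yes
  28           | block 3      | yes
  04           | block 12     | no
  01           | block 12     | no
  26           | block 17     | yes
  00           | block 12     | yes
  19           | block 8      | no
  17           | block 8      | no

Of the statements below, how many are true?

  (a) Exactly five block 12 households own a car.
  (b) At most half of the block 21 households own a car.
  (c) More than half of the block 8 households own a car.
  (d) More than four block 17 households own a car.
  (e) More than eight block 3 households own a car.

0

(a) block 12: |A| = 8, |A ∩ B| = 6; needs |A ∩ B| = 5 — false.
(b) block 21: |A| = 7, |A ∩ B| = 4; needs |A ∩ B| ≤ |A ∖ B| — false.
(c) block 8: |A| = 7, |A ∩ B| = 3; needs |A ∩ B| > |A ∖ B| — false.
(d) block 17: |A| = 5, |A ∩ B| = 4; needs |A ∩ B| > 4 — false.
(e) block 3: |A| = 9, |A ∩ B| = 8; needs |A ∩ B| > 8 — false.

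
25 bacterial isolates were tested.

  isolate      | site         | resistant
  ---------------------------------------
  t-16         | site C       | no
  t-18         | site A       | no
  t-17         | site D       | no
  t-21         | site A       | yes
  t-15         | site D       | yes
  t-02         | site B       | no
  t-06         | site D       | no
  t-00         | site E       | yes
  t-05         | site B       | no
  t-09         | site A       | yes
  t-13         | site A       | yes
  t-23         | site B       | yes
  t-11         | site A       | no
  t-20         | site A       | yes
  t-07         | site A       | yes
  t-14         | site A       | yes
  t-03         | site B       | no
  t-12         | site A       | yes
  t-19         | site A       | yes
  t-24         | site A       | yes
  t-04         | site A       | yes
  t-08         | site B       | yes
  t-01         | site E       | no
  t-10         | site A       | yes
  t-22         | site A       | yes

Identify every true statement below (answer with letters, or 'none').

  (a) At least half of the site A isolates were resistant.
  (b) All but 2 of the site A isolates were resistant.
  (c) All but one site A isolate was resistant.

|A| = 14, |A ∩ B| = 12, |A ∖ B| = 2.
(a) |A ∩ B| ≥ |A ∖ B|: holds.
(b) |A ∖ B| = 2: holds.
(c) |A ∖ B| = 1: fails.

(a), (b)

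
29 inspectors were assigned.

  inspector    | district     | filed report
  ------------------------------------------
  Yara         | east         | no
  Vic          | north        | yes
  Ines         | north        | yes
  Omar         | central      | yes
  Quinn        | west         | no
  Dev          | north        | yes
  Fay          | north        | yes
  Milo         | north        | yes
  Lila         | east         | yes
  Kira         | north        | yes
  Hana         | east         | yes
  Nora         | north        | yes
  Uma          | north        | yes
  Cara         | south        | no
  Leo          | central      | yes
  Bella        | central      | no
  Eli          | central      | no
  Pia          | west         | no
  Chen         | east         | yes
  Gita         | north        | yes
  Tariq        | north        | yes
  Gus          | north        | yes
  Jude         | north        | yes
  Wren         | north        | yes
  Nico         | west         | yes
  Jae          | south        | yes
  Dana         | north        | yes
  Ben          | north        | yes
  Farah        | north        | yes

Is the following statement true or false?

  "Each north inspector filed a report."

True

The determiner here denotes the relation: A ⊆ B, i.e. every element of A is in B (|A ∖ B| = 0).
|A| = 16, |A ∩ B| = 16, |A ∖ B| = 0.
So the statement is true.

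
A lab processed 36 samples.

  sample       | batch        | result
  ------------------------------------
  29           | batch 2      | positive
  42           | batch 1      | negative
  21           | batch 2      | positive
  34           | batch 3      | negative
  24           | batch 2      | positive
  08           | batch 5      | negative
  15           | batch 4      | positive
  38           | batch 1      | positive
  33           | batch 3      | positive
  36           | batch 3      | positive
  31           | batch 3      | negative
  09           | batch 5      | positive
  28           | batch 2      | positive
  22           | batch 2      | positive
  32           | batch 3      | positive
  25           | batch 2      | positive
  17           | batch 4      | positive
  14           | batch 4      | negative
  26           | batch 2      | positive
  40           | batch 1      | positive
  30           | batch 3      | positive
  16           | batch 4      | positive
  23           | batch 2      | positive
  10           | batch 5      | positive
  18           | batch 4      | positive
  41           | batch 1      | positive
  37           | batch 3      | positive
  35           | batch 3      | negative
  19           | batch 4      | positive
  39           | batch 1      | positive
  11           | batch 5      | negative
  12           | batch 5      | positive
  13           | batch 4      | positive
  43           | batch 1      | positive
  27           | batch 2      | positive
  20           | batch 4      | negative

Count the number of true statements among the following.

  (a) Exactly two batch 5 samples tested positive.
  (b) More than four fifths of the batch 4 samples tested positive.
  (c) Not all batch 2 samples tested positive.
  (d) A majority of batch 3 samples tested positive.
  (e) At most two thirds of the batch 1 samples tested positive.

1

(a) batch 5: |A| = 5, |A ∩ B| = 3; needs |A ∩ B| = 2 — false.
(b) batch 4: |A| = 8, |A ∩ B| = 6; needs |A ∩ B| / |A| > 4/5 — false.
(c) batch 2: |A| = 9, |A ∩ B| = 9; needs A ⊄ B (|A ∖ B| ≥ 1) — false.
(d) batch 3: |A| = 8, |A ∩ B| = 5; needs |A ∩ B| > |A ∖ B| — true.
(e) batch 1: |A| = 6, |A ∩ B| = 5; needs |A ∩ B| / |A| ≤ 2/3 — false.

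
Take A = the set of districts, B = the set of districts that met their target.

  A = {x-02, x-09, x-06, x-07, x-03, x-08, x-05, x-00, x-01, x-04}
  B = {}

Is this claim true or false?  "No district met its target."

True

Truth condition: A ∩ B = ∅ (|A ∩ B| = 0).
A (the restrictor) = {x-02, x-09, x-06, x-07, x-03, x-08, x-05, x-00, x-01, x-04}, |A| = 10.
A ∩ B = {}, so |A ∩ B| = 0.
So the statement is true.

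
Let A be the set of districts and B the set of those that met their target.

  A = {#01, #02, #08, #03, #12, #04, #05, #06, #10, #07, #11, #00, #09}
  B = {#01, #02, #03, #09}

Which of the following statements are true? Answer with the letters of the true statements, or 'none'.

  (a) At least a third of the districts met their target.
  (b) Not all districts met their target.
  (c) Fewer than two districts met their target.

(b)

|A| = 13, |A ∩ B| = 4, |A ∖ B| = 9.
(a) |A ∩ B| / |A| ≥ 1/3: fails.
(b) A ⊄ B (|A ∖ B| ≥ 1): holds.
(c) |A ∩ B| < 2: fails.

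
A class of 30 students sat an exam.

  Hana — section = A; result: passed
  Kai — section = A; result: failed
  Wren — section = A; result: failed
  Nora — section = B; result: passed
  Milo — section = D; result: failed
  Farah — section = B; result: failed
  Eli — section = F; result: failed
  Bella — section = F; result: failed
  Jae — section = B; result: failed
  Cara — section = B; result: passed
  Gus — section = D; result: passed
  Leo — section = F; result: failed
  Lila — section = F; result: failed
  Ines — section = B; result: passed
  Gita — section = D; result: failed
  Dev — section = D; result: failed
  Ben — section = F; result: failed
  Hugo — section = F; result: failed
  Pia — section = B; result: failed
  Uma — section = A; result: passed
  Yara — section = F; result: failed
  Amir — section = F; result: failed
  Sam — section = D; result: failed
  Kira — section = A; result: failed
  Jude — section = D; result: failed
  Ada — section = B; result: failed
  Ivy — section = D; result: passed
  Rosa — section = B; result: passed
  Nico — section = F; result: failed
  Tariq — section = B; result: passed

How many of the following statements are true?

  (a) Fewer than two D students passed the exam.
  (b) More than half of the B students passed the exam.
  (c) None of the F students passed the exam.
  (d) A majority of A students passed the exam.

2

(a) D: |A| = 7, |A ∩ B| = 2; needs |A ∩ B| < 2 — false.
(b) B: |A| = 9, |A ∩ B| = 5; needs |A ∩ B| > |A ∖ B| — true.
(c) F: |A| = 9, |A ∩ B| = 0; needs A ∩ B = ∅ (|A ∩ B| = 0) — true.
(d) A: |A| = 5, |A ∩ B| = 2; needs |A ∩ B| > |A ∖ B| — false.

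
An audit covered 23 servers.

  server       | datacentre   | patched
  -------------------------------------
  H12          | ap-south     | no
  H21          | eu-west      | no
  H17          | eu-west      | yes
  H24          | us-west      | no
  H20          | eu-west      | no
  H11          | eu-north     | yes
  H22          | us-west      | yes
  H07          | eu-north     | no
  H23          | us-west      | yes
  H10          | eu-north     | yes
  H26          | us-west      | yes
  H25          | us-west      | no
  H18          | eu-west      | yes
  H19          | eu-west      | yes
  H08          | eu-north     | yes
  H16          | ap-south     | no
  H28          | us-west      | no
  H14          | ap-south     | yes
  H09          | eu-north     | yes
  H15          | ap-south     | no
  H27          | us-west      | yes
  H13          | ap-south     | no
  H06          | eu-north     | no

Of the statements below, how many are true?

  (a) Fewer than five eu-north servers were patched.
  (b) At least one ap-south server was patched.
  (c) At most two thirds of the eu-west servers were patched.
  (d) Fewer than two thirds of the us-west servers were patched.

(a) eu-north: |A| = 6, |A ∩ B| = 4; needs |A ∩ B| < 5 — true.
(b) ap-south: |A| = 5, |A ∩ B| = 1; needs A ∩ B ≠ ∅ (|A ∩ B| ≥ 1) — true.
(c) eu-west: |A| = 5, |A ∩ B| = 3; needs |A ∩ B| / |A| ≤ 2/3 — true.
(d) us-west: |A| = 7, |A ∩ B| = 4; needs |A ∩ B| / |A| < 2/3 — true.

4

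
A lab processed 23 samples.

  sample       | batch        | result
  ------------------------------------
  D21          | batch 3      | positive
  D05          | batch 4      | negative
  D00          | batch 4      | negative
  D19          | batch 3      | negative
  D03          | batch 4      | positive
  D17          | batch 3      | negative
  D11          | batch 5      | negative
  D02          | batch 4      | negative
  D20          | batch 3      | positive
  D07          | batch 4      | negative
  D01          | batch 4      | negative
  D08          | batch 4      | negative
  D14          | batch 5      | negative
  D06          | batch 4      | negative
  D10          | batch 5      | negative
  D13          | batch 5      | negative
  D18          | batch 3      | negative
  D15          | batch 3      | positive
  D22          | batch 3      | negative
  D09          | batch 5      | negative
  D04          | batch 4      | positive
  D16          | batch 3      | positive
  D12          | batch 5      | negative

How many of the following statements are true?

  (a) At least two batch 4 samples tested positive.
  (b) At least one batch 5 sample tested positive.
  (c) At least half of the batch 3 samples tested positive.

2

(a) batch 4: |A| = 9, |A ∩ B| = 2; needs |A ∩ B| ≥ 2 — true.
(b) batch 5: |A| = 6, |A ∩ B| = 0; needs A ∩ B ≠ ∅ (|A ∩ B| ≥ 1) — false.
(c) batch 3: |A| = 8, |A ∩ B| = 4; needs |A ∩ B| ≥ |A ∖ B| — true.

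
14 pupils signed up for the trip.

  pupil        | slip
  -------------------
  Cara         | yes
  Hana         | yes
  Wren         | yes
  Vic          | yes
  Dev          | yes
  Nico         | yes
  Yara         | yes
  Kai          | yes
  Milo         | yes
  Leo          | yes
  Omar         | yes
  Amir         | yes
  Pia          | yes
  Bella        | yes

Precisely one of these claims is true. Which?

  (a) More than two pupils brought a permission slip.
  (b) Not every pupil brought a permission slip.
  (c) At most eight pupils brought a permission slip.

(a)

|A| = 14, |A ∩ B| = 14, |A ∖ B| = 0.
(a) requires |A ∩ B| > 2: true.
(b) requires A ⊄ B (|A ∖ B| ≥ 1): false.
(c) requires |A ∩ B| ≤ 8: false.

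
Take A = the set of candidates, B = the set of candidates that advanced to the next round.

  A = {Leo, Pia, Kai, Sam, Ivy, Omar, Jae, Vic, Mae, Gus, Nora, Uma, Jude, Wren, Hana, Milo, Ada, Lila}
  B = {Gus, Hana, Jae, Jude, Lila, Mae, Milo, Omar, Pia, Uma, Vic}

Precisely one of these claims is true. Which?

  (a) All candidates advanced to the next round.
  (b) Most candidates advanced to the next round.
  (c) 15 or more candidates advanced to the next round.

|A| = 18, |A ∩ B| = 11, |A ∖ B| = 7.
(a) requires A ⊆ B, i.e. every element of A is in B (|A ∖ B| = 0): false.
(b) requires |A ∩ B| > |A ∖ B|: true.
(c) requires |A ∩ B| ≥ 15: false.

(b)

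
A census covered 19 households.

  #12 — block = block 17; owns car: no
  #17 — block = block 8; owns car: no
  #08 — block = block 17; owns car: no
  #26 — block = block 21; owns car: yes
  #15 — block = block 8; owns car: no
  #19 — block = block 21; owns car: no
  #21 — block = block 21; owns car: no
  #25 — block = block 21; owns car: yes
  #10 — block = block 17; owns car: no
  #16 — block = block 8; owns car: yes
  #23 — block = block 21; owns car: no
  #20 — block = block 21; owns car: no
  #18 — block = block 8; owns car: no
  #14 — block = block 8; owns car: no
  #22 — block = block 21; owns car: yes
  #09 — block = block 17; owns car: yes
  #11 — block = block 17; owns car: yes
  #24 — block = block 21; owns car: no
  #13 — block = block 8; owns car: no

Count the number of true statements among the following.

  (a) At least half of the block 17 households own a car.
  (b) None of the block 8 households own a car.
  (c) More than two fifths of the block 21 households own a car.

0

(a) block 17: |A| = 5, |A ∩ B| = 2; needs |A ∩ B| ≥ |A ∖ B| — false.
(b) block 8: |A| = 6, |A ∩ B| = 1; needs A ∩ B = ∅ (|A ∩ B| = 0) — false.
(c) block 21: |A| = 8, |A ∩ B| = 3; needs |A ∩ B| / |A| > 2/5 — false.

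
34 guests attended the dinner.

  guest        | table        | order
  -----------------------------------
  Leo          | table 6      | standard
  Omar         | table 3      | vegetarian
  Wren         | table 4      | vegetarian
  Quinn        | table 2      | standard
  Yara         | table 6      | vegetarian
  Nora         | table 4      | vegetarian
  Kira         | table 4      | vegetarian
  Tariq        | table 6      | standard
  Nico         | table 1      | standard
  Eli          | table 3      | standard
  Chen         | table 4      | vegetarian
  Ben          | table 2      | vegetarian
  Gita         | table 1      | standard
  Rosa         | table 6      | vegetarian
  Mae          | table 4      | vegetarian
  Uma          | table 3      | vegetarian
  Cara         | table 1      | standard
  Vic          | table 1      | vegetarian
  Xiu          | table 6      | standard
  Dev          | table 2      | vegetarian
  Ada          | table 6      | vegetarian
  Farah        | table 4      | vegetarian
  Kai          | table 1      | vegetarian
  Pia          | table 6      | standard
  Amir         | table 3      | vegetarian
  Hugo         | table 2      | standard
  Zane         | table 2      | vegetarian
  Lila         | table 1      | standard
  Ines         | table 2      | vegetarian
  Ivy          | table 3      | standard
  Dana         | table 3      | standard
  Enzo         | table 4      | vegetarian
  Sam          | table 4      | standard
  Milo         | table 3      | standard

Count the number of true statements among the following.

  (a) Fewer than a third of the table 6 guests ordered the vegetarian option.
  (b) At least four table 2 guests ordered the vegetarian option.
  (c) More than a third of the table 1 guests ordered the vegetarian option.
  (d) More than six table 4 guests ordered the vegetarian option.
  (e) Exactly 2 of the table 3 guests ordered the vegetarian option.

(a) table 6: |A| = 7, |A ∩ B| = 3; needs |A ∩ B| / |A| < 1/3 — false.
(b) table 2: |A| = 6, |A ∩ B| = 4; needs |A ∩ B| ≥ 4 — true.
(c) table 1: |A| = 6, |A ∩ B| = 2; needs |A ∩ B| / |A| > 1/3 — false.
(d) table 4: |A| = 8, |A ∩ B| = 7; needs |A ∩ B| > 6 — true.
(e) table 3: |A| = 7, |A ∩ B| = 3; needs |A ∩ B| = 2 — false.

2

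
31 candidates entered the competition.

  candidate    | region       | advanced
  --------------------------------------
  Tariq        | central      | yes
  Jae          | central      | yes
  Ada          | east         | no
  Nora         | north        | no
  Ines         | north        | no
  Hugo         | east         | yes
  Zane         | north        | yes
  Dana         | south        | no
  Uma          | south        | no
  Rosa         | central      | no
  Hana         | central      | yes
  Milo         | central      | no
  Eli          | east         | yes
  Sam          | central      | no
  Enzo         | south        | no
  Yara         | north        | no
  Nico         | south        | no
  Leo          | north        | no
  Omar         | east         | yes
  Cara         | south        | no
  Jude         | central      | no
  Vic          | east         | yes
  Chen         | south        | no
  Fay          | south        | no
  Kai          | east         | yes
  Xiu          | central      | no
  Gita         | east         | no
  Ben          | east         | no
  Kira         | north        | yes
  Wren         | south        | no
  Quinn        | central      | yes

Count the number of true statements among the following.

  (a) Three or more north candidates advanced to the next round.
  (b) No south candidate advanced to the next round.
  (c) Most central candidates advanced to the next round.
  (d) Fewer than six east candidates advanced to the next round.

(a) north: |A| = 6, |A ∩ B| = 2; needs |A ∩ B| ≥ 3 — false.
(b) south: |A| = 8, |A ∩ B| = 0; needs A ∩ B = ∅ (|A ∩ B| = 0) — true.
(c) central: |A| = 9, |A ∩ B| = 4; needs |A ∩ B| > |A ∖ B| — false.
(d) east: |A| = 8, |A ∩ B| = 5; needs |A ∩ B| < 6 — true.

2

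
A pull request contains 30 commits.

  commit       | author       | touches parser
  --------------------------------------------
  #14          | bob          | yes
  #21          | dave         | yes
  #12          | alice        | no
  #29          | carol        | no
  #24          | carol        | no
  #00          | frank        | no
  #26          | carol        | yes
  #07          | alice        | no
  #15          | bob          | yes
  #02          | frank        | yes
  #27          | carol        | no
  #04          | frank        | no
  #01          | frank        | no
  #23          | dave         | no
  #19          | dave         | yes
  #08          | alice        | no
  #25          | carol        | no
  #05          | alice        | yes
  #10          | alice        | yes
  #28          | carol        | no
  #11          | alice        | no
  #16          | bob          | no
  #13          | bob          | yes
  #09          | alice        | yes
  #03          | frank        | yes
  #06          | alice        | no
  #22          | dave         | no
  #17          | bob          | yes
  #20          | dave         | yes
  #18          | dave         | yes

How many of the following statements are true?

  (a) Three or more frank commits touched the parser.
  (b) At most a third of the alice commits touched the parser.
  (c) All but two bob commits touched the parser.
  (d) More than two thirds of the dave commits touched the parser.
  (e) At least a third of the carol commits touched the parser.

(a) frank: |A| = 5, |A ∩ B| = 2; needs |A ∩ B| ≥ 3 — false.
(b) alice: |A| = 8, |A ∩ B| = 3; needs |A ∩ B| / |A| ≤ 1/3 — false.
(c) bob: |A| = 5, |A ∩ B| = 4; needs |A ∖ B| = 2 — false.
(d) dave: |A| = 6, |A ∩ B| = 4; needs |A ∩ B| / |A| > 2/3 — false.
(e) carol: |A| = 6, |A ∩ B| = 1; needs |A ∩ B| / |A| ≥ 1/3 — false.

0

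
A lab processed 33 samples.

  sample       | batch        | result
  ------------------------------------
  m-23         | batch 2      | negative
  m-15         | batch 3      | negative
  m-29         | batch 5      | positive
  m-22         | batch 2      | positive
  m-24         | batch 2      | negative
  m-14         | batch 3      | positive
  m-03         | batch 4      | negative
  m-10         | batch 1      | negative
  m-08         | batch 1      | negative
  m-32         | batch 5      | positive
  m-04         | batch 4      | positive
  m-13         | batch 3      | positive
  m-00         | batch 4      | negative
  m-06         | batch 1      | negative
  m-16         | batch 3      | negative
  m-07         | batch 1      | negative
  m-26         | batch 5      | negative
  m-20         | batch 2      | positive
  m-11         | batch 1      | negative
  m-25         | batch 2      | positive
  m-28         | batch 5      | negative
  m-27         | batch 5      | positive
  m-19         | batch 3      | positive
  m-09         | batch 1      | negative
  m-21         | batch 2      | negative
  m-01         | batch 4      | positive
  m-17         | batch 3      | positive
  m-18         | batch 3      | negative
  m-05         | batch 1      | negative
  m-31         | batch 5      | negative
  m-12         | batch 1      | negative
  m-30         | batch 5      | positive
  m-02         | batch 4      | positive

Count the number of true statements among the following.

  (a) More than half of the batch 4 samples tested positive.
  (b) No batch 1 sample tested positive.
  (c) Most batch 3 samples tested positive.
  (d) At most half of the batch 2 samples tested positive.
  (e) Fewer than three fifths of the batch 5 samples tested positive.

(a) batch 4: |A| = 5, |A ∩ B| = 3; needs |A ∩ B| > |A ∖ B| — true.
(b) batch 1: |A| = 8, |A ∩ B| = 0; needs A ∩ B = ∅ (|A ∩ B| = 0) — true.
(c) batch 3: |A| = 7, |A ∩ B| = 4; needs |A ∩ B| > |A ∖ B| — true.
(d) batch 2: |A| = 6, |A ∩ B| = 3; needs |A ∩ B| ≤ |A ∖ B| — true.
(e) batch 5: |A| = 7, |A ∩ B| = 4; needs |A ∩ B| / |A| < 3/5 — true.

5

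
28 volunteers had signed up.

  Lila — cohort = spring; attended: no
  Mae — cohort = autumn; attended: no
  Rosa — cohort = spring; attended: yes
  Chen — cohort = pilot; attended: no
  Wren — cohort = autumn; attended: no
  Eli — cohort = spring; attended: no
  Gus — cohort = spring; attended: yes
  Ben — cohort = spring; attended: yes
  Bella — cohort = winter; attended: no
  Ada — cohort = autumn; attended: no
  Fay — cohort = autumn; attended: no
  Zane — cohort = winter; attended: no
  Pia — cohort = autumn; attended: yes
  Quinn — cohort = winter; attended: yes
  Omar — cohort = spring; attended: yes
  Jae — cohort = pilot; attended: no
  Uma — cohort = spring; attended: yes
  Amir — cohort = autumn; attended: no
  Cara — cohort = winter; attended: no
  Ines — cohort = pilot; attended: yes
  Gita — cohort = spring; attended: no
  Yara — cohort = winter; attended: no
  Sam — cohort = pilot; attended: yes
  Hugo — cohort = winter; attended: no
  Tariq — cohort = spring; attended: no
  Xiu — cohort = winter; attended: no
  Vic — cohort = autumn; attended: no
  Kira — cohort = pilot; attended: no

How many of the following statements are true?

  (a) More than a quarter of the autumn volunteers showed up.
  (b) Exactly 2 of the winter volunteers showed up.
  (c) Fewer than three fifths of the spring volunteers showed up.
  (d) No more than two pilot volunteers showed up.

2

(a) autumn: |A| = 7, |A ∩ B| = 1; needs |A ∩ B| / |A| > 1/4 — false.
(b) winter: |A| = 7, |A ∩ B| = 1; needs |A ∩ B| = 2 — false.
(c) spring: |A| = 9, |A ∩ B| = 5; needs |A ∩ B| / |A| < 3/5 — true.
(d) pilot: |A| = 5, |A ∩ B| = 2; needs |A ∩ B| ≤ 2 — true.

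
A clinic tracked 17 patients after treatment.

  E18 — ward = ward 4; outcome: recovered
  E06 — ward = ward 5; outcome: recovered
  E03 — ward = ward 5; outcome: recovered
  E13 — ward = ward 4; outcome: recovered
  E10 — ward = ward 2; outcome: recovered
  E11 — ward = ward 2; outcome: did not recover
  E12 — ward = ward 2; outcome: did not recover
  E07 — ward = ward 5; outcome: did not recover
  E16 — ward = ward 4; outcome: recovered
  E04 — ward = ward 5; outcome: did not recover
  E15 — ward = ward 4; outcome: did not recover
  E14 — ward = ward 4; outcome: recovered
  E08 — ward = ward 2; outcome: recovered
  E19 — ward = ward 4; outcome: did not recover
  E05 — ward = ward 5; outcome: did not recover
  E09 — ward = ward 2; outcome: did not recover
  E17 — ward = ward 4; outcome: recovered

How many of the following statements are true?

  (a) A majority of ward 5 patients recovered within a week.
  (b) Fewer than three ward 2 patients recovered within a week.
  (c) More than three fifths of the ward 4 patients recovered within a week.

(a) ward 5: |A| = 5, |A ∩ B| = 2; needs |A ∩ B| > |A ∖ B| — false.
(b) ward 2: |A| = 5, |A ∩ B| = 2; needs |A ∩ B| < 3 — true.
(c) ward 4: |A| = 7, |A ∩ B| = 5; needs |A ∩ B| / |A| > 3/5 — true.

2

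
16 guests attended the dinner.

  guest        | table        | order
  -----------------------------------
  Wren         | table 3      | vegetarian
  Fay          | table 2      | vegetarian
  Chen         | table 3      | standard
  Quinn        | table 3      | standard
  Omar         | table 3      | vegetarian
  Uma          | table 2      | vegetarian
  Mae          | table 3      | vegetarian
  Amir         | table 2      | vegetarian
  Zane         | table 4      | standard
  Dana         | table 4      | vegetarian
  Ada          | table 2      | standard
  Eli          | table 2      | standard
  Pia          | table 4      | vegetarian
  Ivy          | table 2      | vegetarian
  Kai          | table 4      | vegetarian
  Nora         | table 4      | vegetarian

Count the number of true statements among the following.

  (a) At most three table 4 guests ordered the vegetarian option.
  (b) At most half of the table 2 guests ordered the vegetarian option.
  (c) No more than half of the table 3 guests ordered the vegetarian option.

(a) table 4: |A| = 5, |A ∩ B| = 4; needs |A ∩ B| ≤ 3 — false.
(b) table 2: |A| = 6, |A ∩ B| = 4; needs |A ∩ B| ≤ |A ∖ B| — false.
(c) table 3: |A| = 5, |A ∩ B| = 3; needs |A ∩ B| ≤ |A ∖ B| — false.

0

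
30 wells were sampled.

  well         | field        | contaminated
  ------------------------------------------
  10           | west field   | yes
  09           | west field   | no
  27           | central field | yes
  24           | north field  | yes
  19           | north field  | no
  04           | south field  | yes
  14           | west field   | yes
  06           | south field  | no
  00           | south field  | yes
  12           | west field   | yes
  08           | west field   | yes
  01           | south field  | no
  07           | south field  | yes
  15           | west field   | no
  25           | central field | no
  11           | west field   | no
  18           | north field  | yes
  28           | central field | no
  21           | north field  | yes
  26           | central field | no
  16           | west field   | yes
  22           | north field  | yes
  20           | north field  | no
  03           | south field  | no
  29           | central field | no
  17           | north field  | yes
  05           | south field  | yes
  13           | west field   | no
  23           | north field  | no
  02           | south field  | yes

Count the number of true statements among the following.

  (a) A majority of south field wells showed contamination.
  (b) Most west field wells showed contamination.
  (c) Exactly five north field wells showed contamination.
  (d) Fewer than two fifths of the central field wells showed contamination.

(a) south field: |A| = 8, |A ∩ B| = 5; needs |A ∩ B| > |A ∖ B| — true.
(b) west field: |A| = 9, |A ∩ B| = 5; needs |A ∩ B| > |A ∖ B| — true.
(c) north field: |A| = 8, |A ∩ B| = 5; needs |A ∩ B| = 5 — true.
(d) central field: |A| = 5, |A ∩ B| = 1; needs |A ∩ B| / |A| < 2/5 — true.

4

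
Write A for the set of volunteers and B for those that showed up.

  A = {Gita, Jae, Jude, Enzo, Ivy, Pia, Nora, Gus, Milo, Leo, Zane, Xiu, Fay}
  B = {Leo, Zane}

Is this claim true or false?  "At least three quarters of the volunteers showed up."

False

Truth condition: |A ∩ B| / |A| ≥ 3/4.
A (the restrictor) = {Gita, Jae, Jude, Enzo, Ivy, Pia, Nora, Gus, Milo, Leo, Zane, Xiu, Fay}, |A| = 13.
A ∩ B = {Leo, Zane}, so |A ∩ B| = 2.
A ∖ B = {Gita, Jae, Jude, Enzo, Ivy, Pia, Nora, Gus, Milo, Xiu, Fay}, so |A ∖ B| = 11.
|A ∩ B|/|A| = 2/13, so the statement is false.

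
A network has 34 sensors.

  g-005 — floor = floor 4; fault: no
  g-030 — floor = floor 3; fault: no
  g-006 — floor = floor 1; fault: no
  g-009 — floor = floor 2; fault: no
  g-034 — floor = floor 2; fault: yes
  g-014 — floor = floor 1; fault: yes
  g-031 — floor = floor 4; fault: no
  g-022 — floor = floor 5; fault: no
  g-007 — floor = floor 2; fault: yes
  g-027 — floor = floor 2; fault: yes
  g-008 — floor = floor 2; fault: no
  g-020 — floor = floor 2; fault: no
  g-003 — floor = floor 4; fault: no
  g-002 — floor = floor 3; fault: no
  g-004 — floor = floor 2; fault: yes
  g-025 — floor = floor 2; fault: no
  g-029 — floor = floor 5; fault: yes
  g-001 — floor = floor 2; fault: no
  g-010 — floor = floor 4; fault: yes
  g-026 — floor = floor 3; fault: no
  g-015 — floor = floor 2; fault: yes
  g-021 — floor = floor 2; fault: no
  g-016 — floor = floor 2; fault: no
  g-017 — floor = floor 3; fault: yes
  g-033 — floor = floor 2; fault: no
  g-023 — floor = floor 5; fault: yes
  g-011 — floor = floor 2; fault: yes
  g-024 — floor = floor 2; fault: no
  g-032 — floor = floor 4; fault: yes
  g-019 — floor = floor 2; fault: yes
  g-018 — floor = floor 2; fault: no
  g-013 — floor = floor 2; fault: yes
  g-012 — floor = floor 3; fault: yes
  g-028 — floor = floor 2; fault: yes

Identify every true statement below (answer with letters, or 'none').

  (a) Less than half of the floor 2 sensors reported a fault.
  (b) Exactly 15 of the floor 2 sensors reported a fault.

|A| = 19, |A ∩ B| = 9, |A ∖ B| = 10.
(a) |A ∩ B| < |A ∖ B|: holds.
(b) |A ∩ B| = 15: fails.

(a)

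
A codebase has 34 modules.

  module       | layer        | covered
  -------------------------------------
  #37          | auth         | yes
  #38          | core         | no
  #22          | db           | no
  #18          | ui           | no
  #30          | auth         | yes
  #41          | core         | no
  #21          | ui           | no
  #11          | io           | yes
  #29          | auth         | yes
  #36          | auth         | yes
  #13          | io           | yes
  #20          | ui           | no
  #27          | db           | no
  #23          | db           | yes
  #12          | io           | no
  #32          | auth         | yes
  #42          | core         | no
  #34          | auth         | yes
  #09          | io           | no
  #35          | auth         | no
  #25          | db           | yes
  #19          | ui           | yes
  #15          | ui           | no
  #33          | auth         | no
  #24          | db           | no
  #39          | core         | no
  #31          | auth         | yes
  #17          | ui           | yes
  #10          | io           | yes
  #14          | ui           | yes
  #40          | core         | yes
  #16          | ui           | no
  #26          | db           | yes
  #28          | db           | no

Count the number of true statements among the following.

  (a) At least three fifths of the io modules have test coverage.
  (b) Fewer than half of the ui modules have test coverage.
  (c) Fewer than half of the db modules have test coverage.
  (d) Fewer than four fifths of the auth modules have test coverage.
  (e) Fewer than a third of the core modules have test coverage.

(a) io: |A| = 5, |A ∩ B| = 3; needs |A ∩ B| / |A| ≥ 3/5 — true.
(b) ui: |A| = 8, |A ∩ B| = 3; needs |A ∩ B| < |A ∖ B| — true.
(c) db: |A| = 7, |A ∩ B| = 3; needs |A ∩ B| < |A ∖ B| — true.
(d) auth: |A| = 9, |A ∩ B| = 7; needs |A ∩ B| / |A| < 4/5 — true.
(e) core: |A| = 5, |A ∩ B| = 1; needs |A ∩ B| / |A| < 1/3 — true.

5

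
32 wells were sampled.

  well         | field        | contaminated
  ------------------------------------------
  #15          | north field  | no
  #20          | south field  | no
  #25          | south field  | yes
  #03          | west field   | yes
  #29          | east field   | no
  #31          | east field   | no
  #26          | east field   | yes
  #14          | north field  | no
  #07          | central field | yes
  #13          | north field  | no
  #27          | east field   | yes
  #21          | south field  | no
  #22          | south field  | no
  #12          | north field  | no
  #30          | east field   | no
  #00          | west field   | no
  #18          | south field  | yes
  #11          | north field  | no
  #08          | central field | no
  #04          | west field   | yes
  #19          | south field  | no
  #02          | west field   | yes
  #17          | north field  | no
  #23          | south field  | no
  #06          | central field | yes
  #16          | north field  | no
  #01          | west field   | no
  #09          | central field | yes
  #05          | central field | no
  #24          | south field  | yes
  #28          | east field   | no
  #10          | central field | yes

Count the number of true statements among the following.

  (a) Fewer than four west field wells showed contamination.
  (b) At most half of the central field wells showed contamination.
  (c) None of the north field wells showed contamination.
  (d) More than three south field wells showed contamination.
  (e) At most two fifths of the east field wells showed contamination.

(a) west field: |A| = 5, |A ∩ B| = 3; needs |A ∩ B| < 4 — true.
(b) central field: |A| = 6, |A ∩ B| = 4; needs |A ∩ B| ≤ |A ∖ B| — false.
(c) north field: |A| = 7, |A ∩ B| = 0; needs A ∩ B = ∅ (|A ∩ B| = 0) — true.
(d) south field: |A| = 8, |A ∩ B| = 3; needs |A ∩ B| > 3 — false.
(e) east field: |A| = 6, |A ∩ B| = 2; needs |A ∩ B| / |A| ≤ 2/5 — true.

3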